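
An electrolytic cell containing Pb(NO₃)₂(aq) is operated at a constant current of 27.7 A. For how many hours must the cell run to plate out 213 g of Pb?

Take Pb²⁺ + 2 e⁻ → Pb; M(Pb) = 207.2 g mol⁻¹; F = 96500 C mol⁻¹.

n(Pb) = m/M = 213 / 207.2 = 1.028 mol.
Each Pb atom requires 2 electrons, so n(e⁻) = 2 × 1.028 = 2.056 mol.
Q = n(e⁻)·F = 2.056 × 96500 = 198400 C.
t = Q/I = 198400 / 27.70 A = 7163 s = 1.99 h.

1.99 h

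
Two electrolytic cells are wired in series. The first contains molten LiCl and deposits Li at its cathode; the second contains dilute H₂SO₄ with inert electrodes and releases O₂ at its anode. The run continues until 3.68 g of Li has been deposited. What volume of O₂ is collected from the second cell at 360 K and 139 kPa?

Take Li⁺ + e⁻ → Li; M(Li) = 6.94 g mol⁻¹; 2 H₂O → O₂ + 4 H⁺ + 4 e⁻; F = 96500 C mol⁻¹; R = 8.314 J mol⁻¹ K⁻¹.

2.85 L

n(Li) = 3.68 / 6.94 = 0.5303 mol, so n(e⁻) = 1 × 0.5303 = 0.5303 mol.
The cells are in series, so the same 0.5303 mol of electrons passes through the second cell.
2 H₂O → O₂ + 4 H⁺ + 4 e⁻ — 4 mol e⁻ per mol O₂, so n(O₂) = 0.5303/4 = 0.1326 mol.
V = nRT/P = (0.1326 × 8.314 × 360) / (139 × 10³) = 0.00285 m³ = 2.85 L.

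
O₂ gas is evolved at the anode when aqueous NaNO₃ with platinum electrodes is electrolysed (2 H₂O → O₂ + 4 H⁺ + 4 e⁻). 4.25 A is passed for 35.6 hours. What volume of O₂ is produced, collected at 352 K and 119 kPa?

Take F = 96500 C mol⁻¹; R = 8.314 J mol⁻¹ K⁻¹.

34.7 L

Q = I·t = 4.250 A × 128160 s = 544700 C.
n(e⁻) = Q/F = 544700 / 96500 = 5.644 mol.
4 electrons are transferred per O₂ molecule, so n(O₂) = 5.644 / 4 = 1.411 mol.
V = nRT/P = (1.411 × 8.314 × 352) / (119 × 10³ Pa) = 0.0347 m³ = 34.7 L.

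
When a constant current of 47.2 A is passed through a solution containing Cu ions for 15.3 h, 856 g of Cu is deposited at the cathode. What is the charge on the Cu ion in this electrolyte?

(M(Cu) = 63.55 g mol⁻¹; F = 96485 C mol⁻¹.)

Q = I·t = 47.20 A × 55080 s = 2600000 C, so n(e⁻) = 2600000/96485 = 26.94 mol.
n(Cu) deposited = 856 / 63.55 = 13.47 mol.
Electrons per atom = n(e⁻)/n(Cu) = 26.94 / 13.47 = 2.00 ≈ 2, so the ion is Cu²⁺.

+2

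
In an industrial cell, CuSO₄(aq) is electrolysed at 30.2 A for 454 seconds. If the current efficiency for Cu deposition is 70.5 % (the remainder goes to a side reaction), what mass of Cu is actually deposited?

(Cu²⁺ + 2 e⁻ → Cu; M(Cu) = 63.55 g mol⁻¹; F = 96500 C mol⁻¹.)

Q = I·t = 30.20 × 454.00 = 13710 C.
n(e⁻) = 13710/96500 = 0.1421 mol; theoretically n(Cu) = 0.1421/2 = 0.07104 mol, m_theo = 4.515 g.
At 70.5 % efficiency, m_actual = 0.705 × 4.515 = 3.18 g.

3.18 g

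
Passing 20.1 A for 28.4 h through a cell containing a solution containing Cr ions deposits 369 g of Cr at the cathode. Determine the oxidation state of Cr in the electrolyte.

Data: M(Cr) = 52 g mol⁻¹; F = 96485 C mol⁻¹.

Q = I·t = 20.10 A × 102240 s = 2055000 C, so n(e⁻) = 2055000/96485 = 21.30 mol.
n(Cr) deposited = 369 / 52 = 7.096 mol.
Electrons per atom = n(e⁻)/n(Cr) = 21.30 / 7.096 = 3.00 ≈ 3, so the ion is Cr³⁺.

+3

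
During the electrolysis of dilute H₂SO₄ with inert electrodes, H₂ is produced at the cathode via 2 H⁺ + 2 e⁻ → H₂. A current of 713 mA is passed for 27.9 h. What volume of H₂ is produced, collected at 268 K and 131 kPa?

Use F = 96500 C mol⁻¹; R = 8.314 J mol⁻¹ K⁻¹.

Q = I·t = 0.7130 A × 100440 s = 71610 C.
n(e⁻) = Q/F = 71610 / 96500 = 0.7421 mol.
2 electrons are transferred per H₂ molecule, so n(H₂) = 0.7421 / 2 = 0.3711 mol.
V = nRT/P = (0.3711 × 8.314 × 268) / (131 × 10³ Pa) = 0.00631 m³ = 6.31 L.

6.31 L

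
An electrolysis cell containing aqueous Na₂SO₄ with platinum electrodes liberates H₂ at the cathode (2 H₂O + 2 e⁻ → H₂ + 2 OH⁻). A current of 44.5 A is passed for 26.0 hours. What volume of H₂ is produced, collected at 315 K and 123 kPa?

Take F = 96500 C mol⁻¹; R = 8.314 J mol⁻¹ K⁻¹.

Q = I·t = 44.50 A × 93600 s = 4165000 C.
n(e⁻) = Q/F = 4165000 / 96500 = 43.16 mol.
2 electrons are transferred per H₂ molecule, so n(H₂) = 43.16 / 2 = 21.58 mol.
V = nRT/P = (21.58 × 8.314 × 315) / (123 × 10³ Pa) = 0.460 m³ = 460 L.

460 L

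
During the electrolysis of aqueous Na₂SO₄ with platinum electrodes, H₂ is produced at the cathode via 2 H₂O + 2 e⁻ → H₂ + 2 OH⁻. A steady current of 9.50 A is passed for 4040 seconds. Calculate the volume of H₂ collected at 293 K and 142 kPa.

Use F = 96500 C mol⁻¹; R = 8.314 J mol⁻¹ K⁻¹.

3.41 L

Q = I·t = 9.500 A × 4040.0 s = 38380 C.
n(e⁻) = Q/F = 38380 / 96500 = 0.3977 mol.
2 electrons are transferred per H₂ molecule, so n(H₂) = 0.3977 / 2 = 0.1989 mol.
V = nRT/P = (0.1989 × 8.314 × 293) / (142 × 10³ Pa) = 0.00341 m³ = 3.41 L.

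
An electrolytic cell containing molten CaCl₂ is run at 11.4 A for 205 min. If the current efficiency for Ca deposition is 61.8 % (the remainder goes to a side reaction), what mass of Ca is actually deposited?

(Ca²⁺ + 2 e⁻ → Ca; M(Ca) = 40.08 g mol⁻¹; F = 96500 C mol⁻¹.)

18.0 g

Q = I·t = 11.40 × 12300 = 140200 C.
n(e⁻) = 140200/96500 = 1.453 mol; theoretically n(Ca) = 1.453/2 = 0.7265 mol, m_theo = 29.12 g.
At 61.8 % efficiency, m_actual = 0.618 × 29.12 = 18.0 g.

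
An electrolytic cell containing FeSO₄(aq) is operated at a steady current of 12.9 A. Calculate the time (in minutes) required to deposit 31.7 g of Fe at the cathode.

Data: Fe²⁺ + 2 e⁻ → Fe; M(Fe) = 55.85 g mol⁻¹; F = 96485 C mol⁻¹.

142 min

n(Fe) = m/M = 31.7 / 55.85 = 0.5676 mol.
Each Fe atom requires 2 electrons, so n(e⁻) = 2 × 0.5676 = 1.135 mol.
Q = n(e⁻)·F = 1.135 × 96485 = 109500 C.
t = Q/I = 109500 / 12.90 A = 8491 s = 142 min.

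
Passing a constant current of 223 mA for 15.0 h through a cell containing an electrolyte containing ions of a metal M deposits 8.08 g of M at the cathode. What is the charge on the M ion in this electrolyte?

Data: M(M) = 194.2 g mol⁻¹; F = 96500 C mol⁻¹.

+3

Q = I·t = 0.2230 A × 54000 s = 12040 C, so n(e⁻) = 12040/96500 = 0.1248 mol.
n(M) deposited = 8.08 / 194.2 = 0.04161 mol.
Electrons per atom = n(e⁻)/n(M) = 0.1248 / 0.04161 = 3.00 ≈ 3, so the ion is M³⁺.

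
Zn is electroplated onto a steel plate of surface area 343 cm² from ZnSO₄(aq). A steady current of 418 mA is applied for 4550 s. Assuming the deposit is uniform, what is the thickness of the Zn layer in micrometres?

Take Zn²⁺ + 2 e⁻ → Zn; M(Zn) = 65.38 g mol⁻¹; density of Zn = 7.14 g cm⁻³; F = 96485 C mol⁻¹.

2.63 μm

Q = I·t = 0.4180 × 4550.0 = 1902 C; n(e⁻) = 0.01971 mol.
n(Zn) = n(e⁻)/2 = 0.009856 mol, so m = 0.009856 × 65.38 = 0.6444 g.
Volume = m/ρ = 0.6444 / 7.14 = 0.09025 cm³.
Thickness = V/A = 0.09025 / 343 = 2.63 × 10⁻⁴ cm = 2.63 μm.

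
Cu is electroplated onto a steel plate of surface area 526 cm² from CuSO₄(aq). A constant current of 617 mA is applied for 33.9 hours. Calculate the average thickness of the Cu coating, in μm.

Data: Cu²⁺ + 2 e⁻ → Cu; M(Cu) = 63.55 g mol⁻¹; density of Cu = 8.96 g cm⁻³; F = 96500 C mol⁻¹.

Q = I·t = 0.6170 × 122040 = 75300 C; n(e⁻) = 0.7803 mol.
n(Cu) = n(e⁻)/2 = 0.3901 mol, so m = 0.3901 × 63.55 = 24.79 g.
Volume = m/ρ = 24.79 / 8.96 = 2.767 cm³.
Thickness = V/A = 2.767 / 526 = 0.00526 cm = 52.6 μm.

52.6 μm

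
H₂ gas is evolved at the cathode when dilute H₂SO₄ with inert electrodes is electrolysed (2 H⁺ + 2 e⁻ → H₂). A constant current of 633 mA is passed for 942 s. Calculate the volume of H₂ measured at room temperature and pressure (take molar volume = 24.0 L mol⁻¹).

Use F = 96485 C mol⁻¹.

0.0742 L

Q = I·t = 0.6330 A × 942.00 s = 596.3 C.
n(e⁻) = Q/F = 596.3 / 96485 = 0.006180 mol.
2 electrons are transferred per H₂ molecule, so n(H₂) = 0.006180 / 2 = 0.003090 mol.
V = n × V_m = 0.003090 × 24.0 = 0.0742 L.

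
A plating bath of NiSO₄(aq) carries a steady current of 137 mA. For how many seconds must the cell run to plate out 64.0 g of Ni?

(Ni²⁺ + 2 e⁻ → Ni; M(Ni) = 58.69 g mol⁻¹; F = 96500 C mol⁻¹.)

n(Ni) = m/M = 64.0 / 58.69 = 1.090 mol.
Each Ni atom requires 2 electrons, so n(e⁻) = 2 × 1.090 = 2.181 mol.
Q = n(e⁻)·F = 2.181 × 96500 = 210500 C.
t = Q/I = 210500 / 0.1370 A = 1536000 s.

1.54 × 10⁶ s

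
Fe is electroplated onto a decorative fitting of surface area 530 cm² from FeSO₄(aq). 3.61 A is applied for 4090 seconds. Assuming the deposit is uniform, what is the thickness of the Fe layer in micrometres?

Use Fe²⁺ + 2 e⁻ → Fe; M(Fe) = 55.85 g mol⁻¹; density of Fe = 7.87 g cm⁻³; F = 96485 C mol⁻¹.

10.2 μm

Q = I·t = 3.610 × 4090.0 = 14760 C; n(e⁻) = 0.1530 mol.
n(Fe) = n(e⁻)/2 = 0.07651 mol, so m = 0.07651 × 55.85 = 4.273 g.
Volume = m/ρ = 4.273 / 7.87 = 0.5430 cm³.
Thickness = V/A = 0.5430 / 530 = 0.00102 cm = 10.2 μm.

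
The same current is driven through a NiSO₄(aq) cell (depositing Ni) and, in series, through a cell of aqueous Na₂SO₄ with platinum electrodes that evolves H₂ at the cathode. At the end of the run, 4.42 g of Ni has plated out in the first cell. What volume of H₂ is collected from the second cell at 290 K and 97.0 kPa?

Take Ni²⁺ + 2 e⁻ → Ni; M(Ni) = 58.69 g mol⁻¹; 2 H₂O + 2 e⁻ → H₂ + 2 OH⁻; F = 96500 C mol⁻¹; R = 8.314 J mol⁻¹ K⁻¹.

1.87 L

n(Ni) = 4.42 / 58.69 = 0.07531 mol, so n(e⁻) = 2 × 0.07531 = 0.1506 mol.
The cells are in series, so the same 0.1506 mol of electrons passes through the second cell.
2 H₂O + 2 e⁻ → H₂ + 2 OH⁻ — 2 mol e⁻ per mol H₂, so n(H₂) = 0.1506/2 = 0.07531 mol.
V = nRT/P = (0.07531 × 8.314 × 290) / (97.0 × 10³) = 0.00187 m³ = 1.87 L.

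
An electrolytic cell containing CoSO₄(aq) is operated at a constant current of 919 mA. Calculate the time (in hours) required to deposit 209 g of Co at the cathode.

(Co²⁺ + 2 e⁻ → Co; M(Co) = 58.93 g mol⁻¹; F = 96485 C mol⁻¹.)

207 h

n(Co) = m/M = 209 / 58.93 = 3.547 mol.
Each Co atom requires 2 electrons, so n(e⁻) = 2 × 3.547 = 7.093 mol.
Q = n(e⁻)·F = 7.093 × 96485 = 684400 C.
t = Q/I = 684400 / 0.9190 A = 744700 s = 207 h.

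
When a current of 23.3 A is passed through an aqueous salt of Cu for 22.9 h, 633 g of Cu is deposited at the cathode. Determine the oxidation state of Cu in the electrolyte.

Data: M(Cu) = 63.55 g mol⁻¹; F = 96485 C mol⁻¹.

Q = I·t = 23.30 A × 82440 s = 1921000 C, so n(e⁻) = 1921000/96485 = 19.91 mol.
n(Cu) deposited = 633 / 63.55 = 9.961 mol.
Electrons per atom = n(e⁻)/n(Cu) = 19.91 / 9.961 = 2.00 ≈ 2, so the ion is Cu²⁺.

+2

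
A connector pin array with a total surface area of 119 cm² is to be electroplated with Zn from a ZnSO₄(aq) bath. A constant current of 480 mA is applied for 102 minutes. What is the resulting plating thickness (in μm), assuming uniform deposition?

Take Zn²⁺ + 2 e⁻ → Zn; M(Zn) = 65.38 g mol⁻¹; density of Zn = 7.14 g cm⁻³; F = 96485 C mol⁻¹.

Q = I·t = 0.4800 × 6120.0 = 2938 C; n(e⁻) = 0.03045 mol.
n(Zn) = n(e⁻)/2 = 0.01522 mol, so m = 0.01522 × 65.38 = 0.9953 g.
Volume = m/ρ = 0.9953 / 7.14 = 0.1394 cm³.
Thickness = V/A = 0.1394 / 119 = 0.00117 cm = 11.7 μm.

11.7 μm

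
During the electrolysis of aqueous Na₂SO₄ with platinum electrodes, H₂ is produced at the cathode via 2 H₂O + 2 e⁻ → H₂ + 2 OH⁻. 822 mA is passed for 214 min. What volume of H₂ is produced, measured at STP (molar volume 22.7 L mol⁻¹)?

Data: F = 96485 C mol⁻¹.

1.24 L

Q = I·t = 0.8220 A × 12840 s = 10550 C.
n(e⁻) = Q/F = 10550 / 96485 = 0.1094 mol.
2 electrons are transferred per H₂ molecule, so n(H₂) = 0.1094 / 2 = 0.05469 mol.
V = n × V_m = 0.05469 × 22.7 = 1.24 L.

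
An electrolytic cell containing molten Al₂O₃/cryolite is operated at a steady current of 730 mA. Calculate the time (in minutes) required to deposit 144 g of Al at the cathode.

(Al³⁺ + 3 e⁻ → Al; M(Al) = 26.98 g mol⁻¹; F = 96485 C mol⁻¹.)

n(Al) = m/M = 144 / 26.98 = 5.337 mol.
Each Al atom requires 3 electrons, so n(e⁻) = 3 × 5.337 = 16.01 mol.
Q = n(e⁻)·F = 16.01 × 96485 = 1545000 C.
t = Q/I = 1545000 / 0.7300 A = 2116000 s = 35300 min.

35300 min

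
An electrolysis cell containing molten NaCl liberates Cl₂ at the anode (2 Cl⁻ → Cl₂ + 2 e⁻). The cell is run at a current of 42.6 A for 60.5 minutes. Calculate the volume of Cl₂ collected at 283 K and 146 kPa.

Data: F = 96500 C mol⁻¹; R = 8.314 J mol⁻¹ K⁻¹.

Q = I·t = 42.60 A × 3630.0 s = 154600 C.
n(e⁻) = Q/F = 154600 / 96500 = 1.602 mol.
2 electrons are transferred per Cl₂ molecule, so n(Cl₂) = 1.602 / 2 = 0.8012 mol.
V = nRT/P = (0.8012 × 8.314 × 283) / (146 × 10³ Pa) = 0.0129 m³ = 12.9 L.

12.9 L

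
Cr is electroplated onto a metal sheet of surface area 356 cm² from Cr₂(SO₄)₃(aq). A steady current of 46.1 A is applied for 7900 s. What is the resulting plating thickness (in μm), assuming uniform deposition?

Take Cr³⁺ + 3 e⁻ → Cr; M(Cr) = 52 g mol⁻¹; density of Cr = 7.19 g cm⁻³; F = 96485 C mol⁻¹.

256 μm

Q = I·t = 46.10 × 7900.0 = 364200 C; n(e⁻) = 3.775 mol.
n(Cr) = n(e⁻)/3 = 1.258 mol, so m = 1.258 × 52 = 65.43 g.
Volume = m/ρ = 65.43 / 7.19 = 9.100 cm³.
Thickness = V/A = 9.100 / 356 = 0.0256 cm = 256 μm.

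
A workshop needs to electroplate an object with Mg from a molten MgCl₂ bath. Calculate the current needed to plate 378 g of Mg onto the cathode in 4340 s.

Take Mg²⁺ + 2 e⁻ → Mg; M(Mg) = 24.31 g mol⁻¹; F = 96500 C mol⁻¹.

n(Mg) = 378 / 24.31 = 15.55 mol.
n(e⁻) = 2 × 15.55 = 31.10 mol.
Q = n(e⁻)·F = 31.10 × 96500 = 3001000 C.
I = Q/t = 3001000 / 4340.0 s = 691 A.

691 A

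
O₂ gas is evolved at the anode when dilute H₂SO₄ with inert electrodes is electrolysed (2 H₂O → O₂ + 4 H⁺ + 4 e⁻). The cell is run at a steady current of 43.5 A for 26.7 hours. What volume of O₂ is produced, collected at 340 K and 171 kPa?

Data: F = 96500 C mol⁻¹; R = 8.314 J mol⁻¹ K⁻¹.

179 L

Q = I·t = 43.50 A × 96120 s = 4181000 C.
n(e⁻) = Q/F = 4181000 / 96500 = 43.33 mol.
4 electrons are transferred per O₂ molecule, so n(O₂) = 43.33 / 4 = 10.83 mol.
V = nRT/P = (10.83 × 8.314 × 340) / (171 × 10³ Pa) = 0.179 m³ = 179 L.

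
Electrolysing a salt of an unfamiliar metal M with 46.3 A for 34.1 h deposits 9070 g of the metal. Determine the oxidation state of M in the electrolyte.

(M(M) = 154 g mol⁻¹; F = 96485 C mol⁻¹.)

Q = I·t = 46.30 A × 122760 s = 5684000 C, so n(e⁻) = 5684000/96485 = 58.91 mol.
n(M) deposited = 9070 / 154 = 58.90 mol.
Electrons per atom = n(e⁻)/n(M) = 58.91 / 58.90 = 1.00 ≈ 1, so the ion is M⁺.

+1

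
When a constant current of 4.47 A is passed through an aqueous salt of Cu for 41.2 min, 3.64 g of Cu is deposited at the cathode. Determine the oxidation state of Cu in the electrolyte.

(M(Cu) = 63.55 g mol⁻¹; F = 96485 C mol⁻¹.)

+2

Q = I·t = 4.470 A × 2472.0 s = 11050 C, so n(e⁻) = 11050/96485 = 0.1145 mol.
n(Cu) deposited = 3.64 / 63.55 = 0.05728 mol.
Electrons per atom = n(e⁻)/n(Cu) = 0.1145 / 0.05728 = 2.00 ≈ 2, so the ion is Cu²⁺.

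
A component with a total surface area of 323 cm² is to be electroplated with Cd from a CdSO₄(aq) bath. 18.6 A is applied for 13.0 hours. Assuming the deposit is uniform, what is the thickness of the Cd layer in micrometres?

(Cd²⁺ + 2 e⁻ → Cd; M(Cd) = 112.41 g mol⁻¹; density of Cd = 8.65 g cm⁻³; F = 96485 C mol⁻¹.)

1810 μm

Q = I·t = 18.60 × 46800 = 870500 C; n(e⁻) = 9.022 mol.
n(Cd) = n(e⁻)/2 = 4.511 mol, so m = 4.511 × 112.41 = 507.1 g.
Volume = m/ρ = 507.1 / 8.65 = 58.62 cm³.
Thickness = V/A = 58.62 / 323 = 0.181 cm = 1810 μm.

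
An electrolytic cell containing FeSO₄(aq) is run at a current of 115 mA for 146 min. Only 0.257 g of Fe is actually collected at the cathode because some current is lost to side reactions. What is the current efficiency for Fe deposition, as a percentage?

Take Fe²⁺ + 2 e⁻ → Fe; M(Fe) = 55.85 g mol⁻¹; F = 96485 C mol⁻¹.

88.1 %

Q = I·t = 0.1150 × 8760.0 = 1007 C; n(e⁻) = 1007/96485 = 0.01044 mol.
Theoretical n(Fe) = n(e⁻)/2 = 0.005221 mol, i.e. m_theo = 0.005221 × 55.85 = 0.2916 g.
Efficiency = m_actual / m_theo = 0.257 / 0.2916 = 88.1 %.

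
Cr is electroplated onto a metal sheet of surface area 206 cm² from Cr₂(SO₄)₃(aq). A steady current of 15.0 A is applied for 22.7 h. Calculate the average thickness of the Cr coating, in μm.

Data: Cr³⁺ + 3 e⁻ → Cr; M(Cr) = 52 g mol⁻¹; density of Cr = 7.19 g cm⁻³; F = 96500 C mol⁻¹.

Q = I·t = 15.00 × 81720 = 1226000 C; n(e⁻) = 12.70 mol.
n(Cr) = n(e⁻)/3 = 4.234 mol, so m = 4.234 × 52 = 220.2 g.
Volume = m/ρ = 220.2 / 7.19 = 30.62 cm³.
Thickness = V/A = 30.62 / 206 = 0.149 cm = 1490 μm.

1490 μm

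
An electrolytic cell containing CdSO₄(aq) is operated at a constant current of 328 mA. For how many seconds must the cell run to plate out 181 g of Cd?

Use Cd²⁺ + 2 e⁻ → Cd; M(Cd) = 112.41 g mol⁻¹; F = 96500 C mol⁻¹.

n(Cd) = m/M = 181 / 112.41 = 1.610 mol.
Each Cd atom requires 2 electrons, so n(e⁻) = 2 × 1.610 = 3.220 mol.
Q = n(e⁻)·F = 3.220 × 96500 = 310800 C.
t = Q/I = 310800 / 0.3280 A = 947500 s.

9.47 × 10⁵ s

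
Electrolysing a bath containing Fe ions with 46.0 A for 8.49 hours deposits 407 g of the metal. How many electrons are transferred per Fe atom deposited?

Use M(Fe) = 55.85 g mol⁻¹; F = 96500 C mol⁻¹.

2

Q = I·t = 46.00 A × 30564 s = 1406000 C, so n(e⁻) = 1406000/96500 = 14.57 mol.
n(Fe) deposited = 407 / 55.85 = 7.287 mol.
Electrons per atom = n(e⁻)/n(Fe) = 14.57 / 7.287 = 2.00 ≈ 2, so the ion is Fe²⁺.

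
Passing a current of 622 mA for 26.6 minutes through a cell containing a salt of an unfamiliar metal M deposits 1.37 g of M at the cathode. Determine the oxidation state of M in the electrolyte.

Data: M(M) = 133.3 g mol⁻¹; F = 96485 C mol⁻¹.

Q = I·t = 0.6220 A × 1596.0 s = 992.7 C, so n(e⁻) = 992.7/96485 = 0.01029 mol.
n(M) deposited = 1.37 / 133.3 = 0.01028 mol.
Electrons per atom = n(e⁻)/n(M) = 0.01029 / 0.01028 = 1.00 ≈ 1, so the ion is M⁺.

+1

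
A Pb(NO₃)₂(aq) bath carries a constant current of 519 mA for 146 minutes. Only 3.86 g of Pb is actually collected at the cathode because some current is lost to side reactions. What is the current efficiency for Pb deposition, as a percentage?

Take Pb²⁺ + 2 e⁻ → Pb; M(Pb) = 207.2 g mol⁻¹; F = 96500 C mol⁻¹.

79.1 %

Q = I·t = 0.5190 × 8760.0 = 4546 C; n(e⁻) = 4546/96500 = 0.04711 mol.
Theoretical n(Pb) = n(e⁻)/2 = 0.02356 mol, i.e. m_theo = 0.02356 × 207.2 = 4.881 g.
Efficiency = m_actual / m_theo = 3.86 / 4.881 = 79.1 %.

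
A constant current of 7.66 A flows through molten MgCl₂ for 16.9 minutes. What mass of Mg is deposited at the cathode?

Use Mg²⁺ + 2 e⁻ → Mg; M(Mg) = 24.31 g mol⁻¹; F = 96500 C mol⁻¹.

Q = I·t = 7.660 A × 1014.0 s = 7767 C.
n(e⁻) = Q/F = 7767 / 96500 = 0.08049 mol.
Mg²⁺ + 2 e⁻ → Mg, so n(Mg) = n(e⁻)/2 = 0.04024 mol.
m = n·M = 0.04024 × 24.31 = 0.978 g.

0.978 g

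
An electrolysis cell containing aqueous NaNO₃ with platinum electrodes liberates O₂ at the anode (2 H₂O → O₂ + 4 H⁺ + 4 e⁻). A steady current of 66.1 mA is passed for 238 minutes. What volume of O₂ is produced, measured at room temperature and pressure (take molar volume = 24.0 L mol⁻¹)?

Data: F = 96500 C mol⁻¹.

0.0587 L

Q = I·t = 0.06610 A × 14280 s = 943.9 C.
n(e⁻) = Q/F = 943.9 / 96500 = 0.009781 mol.
4 electrons are transferred per O₂ molecule, so n(O₂) = 0.009781 / 4 = 0.002445 mol.
V = n × V_m = 0.002445 × 24.0 = 0.0587 L.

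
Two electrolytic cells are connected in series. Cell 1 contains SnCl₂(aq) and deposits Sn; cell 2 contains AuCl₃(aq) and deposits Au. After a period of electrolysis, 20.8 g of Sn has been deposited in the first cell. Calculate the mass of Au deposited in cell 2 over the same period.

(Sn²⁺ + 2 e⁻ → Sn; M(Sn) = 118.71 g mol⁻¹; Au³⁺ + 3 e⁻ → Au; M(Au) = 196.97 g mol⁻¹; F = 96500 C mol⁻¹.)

n(Sn) = 20.8 / 118.71 = 0.1752 mol.
Since Sn²⁺ + 2 e⁻ → Sn, n(e⁻) passed = 2 × 0.1752 = 0.3504 mol.
Cells in series carry the same charge, so the same 0.3504 mol of electrons passes through cell 2.
Au³⁺ + 3 e⁻ → Au, so n(Au) = 0.3504 / 3 = 0.1168 mol.
m(Au) = 0.1168 × 196.97 = 23.0 g.

23.0 g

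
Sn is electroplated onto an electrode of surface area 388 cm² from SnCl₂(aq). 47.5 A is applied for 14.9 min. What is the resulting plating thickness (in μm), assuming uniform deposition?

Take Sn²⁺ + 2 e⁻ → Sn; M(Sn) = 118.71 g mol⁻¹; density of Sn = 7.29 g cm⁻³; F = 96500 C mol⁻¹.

Q = I·t = 47.50 × 894.00 = 42460 C; n(e⁻) = 0.4401 mol.
n(Sn) = n(e⁻)/2 = 0.2200 mol, so m = 0.2200 × 118.71 = 26.12 g.
Volume = m/ρ = 26.12 / 7.29 = 3.583 cm³.
Thickness = V/A = 3.583 / 388 = 0.00923 cm = 92.3 μm.

92.3 μm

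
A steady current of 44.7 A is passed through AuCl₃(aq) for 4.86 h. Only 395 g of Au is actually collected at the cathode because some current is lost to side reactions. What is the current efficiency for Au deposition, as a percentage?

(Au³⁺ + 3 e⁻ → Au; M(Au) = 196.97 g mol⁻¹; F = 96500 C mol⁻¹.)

Q = I·t = 44.70 × 17496 = 782100 C; n(e⁻) = 782100/96500 = 8.104 mol.
Theoretical n(Au) = n(e⁻)/3 = 2.701 mol, i.e. m_theo = 2.701 × 196.97 = 532.1 g.
Efficiency = m_actual / m_theo = 395 / 532.1 = 74.2 %.

74.2 %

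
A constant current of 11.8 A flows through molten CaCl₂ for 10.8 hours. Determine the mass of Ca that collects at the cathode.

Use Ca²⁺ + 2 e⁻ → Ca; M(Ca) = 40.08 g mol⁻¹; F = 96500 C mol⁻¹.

95.3 g

Q = I·t = 11.80 A × 38880 s = 458800 C.
n(e⁻) = Q/F = 458800 / 96500 = 4.754 mol.
Ca²⁺ + 2 e⁻ → Ca, so n(Ca) = n(e⁻)/2 = 2.377 mol.
m = n·M = 2.377 × 40.08 = 95.3 g.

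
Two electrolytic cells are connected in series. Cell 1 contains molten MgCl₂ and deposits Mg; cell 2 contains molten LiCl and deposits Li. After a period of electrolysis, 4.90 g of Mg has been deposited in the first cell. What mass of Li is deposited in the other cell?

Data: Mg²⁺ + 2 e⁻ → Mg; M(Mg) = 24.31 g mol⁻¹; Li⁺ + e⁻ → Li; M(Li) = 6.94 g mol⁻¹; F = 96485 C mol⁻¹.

2.80 g

n(Mg) = 4.90 / 24.31 = 0.2016 mol.
Since Mg²⁺ + 2 e⁻ → Mg, n(e⁻) passed = 2 × 0.2016 = 0.4031 mol.
Cells in series carry the same charge, so the same 0.4031 mol of electrons passes through cell 2.
Li⁺ + e⁻ → Li, so n(Li) = 0.4031 / 1 = 0.4031 mol.
m(Li) = 0.4031 × 6.94 = 2.80 g.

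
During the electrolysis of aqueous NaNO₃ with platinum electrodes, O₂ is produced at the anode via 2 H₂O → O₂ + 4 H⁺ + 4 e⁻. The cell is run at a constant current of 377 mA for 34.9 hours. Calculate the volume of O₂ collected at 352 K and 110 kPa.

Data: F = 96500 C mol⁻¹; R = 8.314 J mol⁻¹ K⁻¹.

3.26 L

Q = I·t = 0.3770 A × 125640 s = 47370 C.
n(e⁻) = Q/F = 47370 / 96500 = 0.4908 mol.
4 electrons are transferred per O₂ molecule, so n(O₂) = 0.4908 / 4 = 0.1227 mol.
V = nRT/P = (0.1227 × 8.314 × 352) / (110 × 10³ Pa) = 0.00326 m³ = 3.26 L.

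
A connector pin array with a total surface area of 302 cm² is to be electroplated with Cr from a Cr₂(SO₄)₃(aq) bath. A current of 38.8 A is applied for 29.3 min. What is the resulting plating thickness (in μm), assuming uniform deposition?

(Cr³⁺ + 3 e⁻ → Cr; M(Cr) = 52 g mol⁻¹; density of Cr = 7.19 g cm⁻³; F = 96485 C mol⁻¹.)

56.4 μm

Q = I·t = 38.80 × 1758.0 = 68210 C; n(e⁻) = 0.7070 mol.
n(Cr) = n(e⁻)/3 = 0.2357 mol, so m = 0.2357 × 52 = 12.25 g.
Volume = m/ρ = 12.25 / 7.19 = 1.704 cm³.
Thickness = V/A = 1.704 / 302 = 0.00564 cm = 56.4 μm.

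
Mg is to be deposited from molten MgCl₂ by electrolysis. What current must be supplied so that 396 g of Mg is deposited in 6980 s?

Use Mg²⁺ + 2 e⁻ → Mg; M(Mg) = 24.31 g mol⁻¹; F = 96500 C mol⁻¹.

450 A

n(Mg) = 396 / 24.31 = 16.29 mol.
n(e⁻) = 2 × 16.29 = 32.58 mol.
Q = n(e⁻)·F = 32.58 × 96500 = 3144000 C.
I = Q/t = 3144000 / 6980.0 s = 450 A.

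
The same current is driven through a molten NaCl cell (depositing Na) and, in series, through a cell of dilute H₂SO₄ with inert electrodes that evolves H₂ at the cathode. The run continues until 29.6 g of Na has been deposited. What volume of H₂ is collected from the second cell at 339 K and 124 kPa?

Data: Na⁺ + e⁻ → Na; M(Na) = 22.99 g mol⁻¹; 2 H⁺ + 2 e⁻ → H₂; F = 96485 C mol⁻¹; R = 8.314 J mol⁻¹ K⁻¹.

14.6 L

n(Na) = 29.6 / 22.99 = 1.288 mol, so n(e⁻) = 1 × 1.288 = 1.288 mol.
The cells are in series, so the same 1.288 mol of electrons passes through the second cell.
2 H⁺ + 2 e⁻ → H₂ — 2 mol e⁻ per mol H₂, so n(H₂) = 1.288/2 = 0.6438 mol.
V = nRT/P = (0.6438 × 8.314 × 339) / (124 × 10³) = 0.0146 m³ = 14.6 L.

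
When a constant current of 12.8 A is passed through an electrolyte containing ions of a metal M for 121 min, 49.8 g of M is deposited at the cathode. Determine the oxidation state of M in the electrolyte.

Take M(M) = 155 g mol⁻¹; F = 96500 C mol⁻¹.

+3

Q = I·t = 12.80 A × 7260.0 s = 92930 C, so n(e⁻) = 92930/96500 = 0.9630 mol.
n(M) deposited = 49.8 / 155 = 0.3213 mol.
Electrons per atom = n(e⁻)/n(M) = 0.9630 / 0.3213 = 3.00 ≈ 3, so the ion is M³⁺.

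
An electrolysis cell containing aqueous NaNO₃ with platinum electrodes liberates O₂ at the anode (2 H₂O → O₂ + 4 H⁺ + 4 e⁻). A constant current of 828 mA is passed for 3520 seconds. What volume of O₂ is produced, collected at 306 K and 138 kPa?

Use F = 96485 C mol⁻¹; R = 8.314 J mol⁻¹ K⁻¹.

Q = I·t = 0.8280 A × 3520.0 s = 2915 C.
n(e⁻) = Q/F = 2915 / 96485 = 0.03021 mol.
4 electrons are transferred per O₂ molecule, so n(O₂) = 0.03021 / 4 = 0.007552 mol.
V = nRT/P = (0.007552 × 8.314 × 306) / (138 × 10³ Pa) = 1.39 × 10⁻⁴ m³ = 0.139 L.

0.139 L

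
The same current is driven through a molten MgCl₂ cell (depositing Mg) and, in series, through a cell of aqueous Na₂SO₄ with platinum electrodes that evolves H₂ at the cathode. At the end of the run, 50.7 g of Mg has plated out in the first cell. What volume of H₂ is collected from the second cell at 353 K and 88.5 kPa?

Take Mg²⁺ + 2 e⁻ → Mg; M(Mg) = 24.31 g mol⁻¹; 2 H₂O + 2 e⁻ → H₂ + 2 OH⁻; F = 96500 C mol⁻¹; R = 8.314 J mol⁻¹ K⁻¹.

n(Mg) = 50.7 / 24.31 = 2.086 mol, so n(e⁻) = 2 × 2.086 = 4.171 mol.
The cells are in series, so the same 4.171 mol of electrons passes through the second cell.
2 H₂O + 2 e⁻ → H₂ + 2 OH⁻ — 2 mol e⁻ per mol H₂, so n(H₂) = 4.171/2 = 2.086 mol.
V = nRT/P = (2.086 × 8.314 × 353) / (88.5 × 10³) = 0.0692 m³ = 69.2 L.

69.2 L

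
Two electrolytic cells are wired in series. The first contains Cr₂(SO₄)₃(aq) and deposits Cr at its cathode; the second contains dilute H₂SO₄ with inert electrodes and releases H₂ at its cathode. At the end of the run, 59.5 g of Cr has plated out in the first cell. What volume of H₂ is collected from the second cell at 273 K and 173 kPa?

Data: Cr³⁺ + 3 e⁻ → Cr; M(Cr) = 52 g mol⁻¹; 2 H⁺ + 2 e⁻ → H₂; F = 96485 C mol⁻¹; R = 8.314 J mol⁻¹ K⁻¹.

n(Cr) = 59.5 / 52 = 1.144 mol, so n(e⁻) = 3 × 1.144 = 3.433 mol.
The cells are in series, so the same 3.433 mol of electrons passes through the second cell.
2 H⁺ + 2 e⁻ → H₂ — 2 mol e⁻ per mol H₂, so n(H₂) = 3.433/2 = 1.716 mol.
V = nRT/P = (1.716 × 8.314 × 273) / (173 × 10³) = 0.0225 m³ = 22.5 L.

22.5 L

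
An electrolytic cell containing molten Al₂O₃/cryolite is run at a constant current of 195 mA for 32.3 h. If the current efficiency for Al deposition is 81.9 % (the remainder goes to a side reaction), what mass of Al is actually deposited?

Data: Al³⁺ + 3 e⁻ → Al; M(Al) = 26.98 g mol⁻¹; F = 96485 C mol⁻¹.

Q = I·t = 0.1950 × 116280 = 22670 C.
n(e⁻) = 22670/96485 = 0.2350 mol; theoretically n(Al) = 0.2350/3 = 0.07834 mol, m_theo = 2.113 g.
At 81.9 % efficiency, m_actual = 0.819 × 2.113 = 1.73 g.

1.73 g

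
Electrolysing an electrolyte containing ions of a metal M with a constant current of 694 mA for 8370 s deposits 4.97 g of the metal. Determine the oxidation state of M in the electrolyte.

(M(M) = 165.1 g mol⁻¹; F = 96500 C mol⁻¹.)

+2

Q = I·t = 0.6940 A × 8370.0 s = 5809 C, so n(e⁻) = 5809/96500 = 0.06019 mol.
n(M) deposited = 4.97 / 165.1 = 0.03010 mol.
Electrons per atom = n(e⁻)/n(M) = 0.06019 / 0.03010 = 2.00 ≈ 2, so the ion is M²⁺.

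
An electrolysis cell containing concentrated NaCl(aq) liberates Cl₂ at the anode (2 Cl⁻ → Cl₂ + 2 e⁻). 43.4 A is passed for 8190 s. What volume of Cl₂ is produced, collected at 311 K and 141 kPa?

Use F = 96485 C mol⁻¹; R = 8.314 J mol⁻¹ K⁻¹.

33.8 L

Q = I·t = 43.40 A × 8190.0 s = 355400 C.
n(e⁻) = Q/F = 355400 / 96485 = 3.684 mol.
2 electrons are transferred per Cl₂ molecule, so n(Cl₂) = 3.684 / 2 = 1.842 mol.
V = nRT/P = (1.842 × 8.314 × 311) / (141 × 10³ Pa) = 0.0338 m³ = 33.8 L.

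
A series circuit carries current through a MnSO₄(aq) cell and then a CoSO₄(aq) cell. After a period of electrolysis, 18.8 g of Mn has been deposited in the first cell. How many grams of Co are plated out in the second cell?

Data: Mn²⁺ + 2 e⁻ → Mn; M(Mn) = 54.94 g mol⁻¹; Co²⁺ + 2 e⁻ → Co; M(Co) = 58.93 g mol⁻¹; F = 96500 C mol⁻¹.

n(Mn) = 18.8 / 54.94 = 0.3422 mol.
Since Mn²⁺ + 2 e⁻ → Mn, n(e⁻) passed = 2 × 0.3422 = 0.6844 mol.
Cells in series carry the same charge, so the same 0.6844 mol of electrons passes through cell 2.
Co²⁺ + 2 e⁻ → Co, so n(Co) = 0.6844 / 2 = 0.3422 mol.
m(Co) = 0.3422 × 58.93 = 20.2 g.

20.2 g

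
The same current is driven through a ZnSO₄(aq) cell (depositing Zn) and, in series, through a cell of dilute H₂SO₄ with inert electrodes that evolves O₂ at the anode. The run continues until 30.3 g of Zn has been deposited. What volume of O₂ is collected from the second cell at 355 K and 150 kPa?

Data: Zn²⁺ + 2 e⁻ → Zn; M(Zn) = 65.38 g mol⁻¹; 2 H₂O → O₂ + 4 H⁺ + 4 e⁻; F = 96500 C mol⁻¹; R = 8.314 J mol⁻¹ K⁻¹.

4.56 L

n(Zn) = 30.3 / 65.38 = 0.4634 mol, so n(e⁻) = 2 × 0.4634 = 0.9269 mol.
The cells are in series, so the same 0.9269 mol of electrons passes through the second cell.
2 H₂O → O₂ + 4 H⁺ + 4 e⁻ — 4 mol e⁻ per mol O₂, so n(O₂) = 0.9269/4 = 0.2317 mol.
V = nRT/P = (0.2317 × 8.314 × 355) / (150 × 10³) = 0.00456 m³ = 4.56 L.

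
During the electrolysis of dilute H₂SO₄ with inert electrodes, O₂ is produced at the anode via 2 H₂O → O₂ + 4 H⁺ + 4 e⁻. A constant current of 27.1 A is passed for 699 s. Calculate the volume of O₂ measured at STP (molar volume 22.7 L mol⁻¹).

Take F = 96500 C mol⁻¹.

1.11 L

Q = I·t = 27.10 A × 699.00 s = 18940 C.
n(e⁻) = Q/F = 18940 / 96500 = 0.1963 mol.
4 electrons are transferred per O₂ molecule, so n(O₂) = 0.1963 / 4 = 0.04907 mol.
V = n × V_m = 0.04907 × 22.7 = 1.11 L.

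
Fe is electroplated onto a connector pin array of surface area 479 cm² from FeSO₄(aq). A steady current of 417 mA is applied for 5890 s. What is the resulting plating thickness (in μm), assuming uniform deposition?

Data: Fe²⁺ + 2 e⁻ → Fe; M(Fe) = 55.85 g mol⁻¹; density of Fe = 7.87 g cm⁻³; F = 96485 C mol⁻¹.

Q = I·t = 0.4170 × 5890.0 = 2456 C; n(e⁻) = 0.02546 mol.
n(Fe) = n(e⁻)/2 = 0.01273 mol, so m = 0.01273 × 55.85 = 0.7109 g.
Volume = m/ρ = 0.7109 / 7.87 = 0.09033 cm³.
Thickness = V/A = 0.09033 / 479 = 1.89 × 10⁻⁴ cm = 1.89 μm.

1.89 μm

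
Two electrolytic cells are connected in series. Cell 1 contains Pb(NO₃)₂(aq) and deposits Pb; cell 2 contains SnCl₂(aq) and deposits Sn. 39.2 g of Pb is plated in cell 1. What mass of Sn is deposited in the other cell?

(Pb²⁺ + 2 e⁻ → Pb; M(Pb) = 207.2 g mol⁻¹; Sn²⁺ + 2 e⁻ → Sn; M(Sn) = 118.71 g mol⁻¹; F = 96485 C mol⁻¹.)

n(Pb) = 39.2 / 207.2 = 0.1892 mol.
Since Pb²⁺ + 2 e⁻ → Pb, n(e⁻) passed = 2 × 0.1892 = 0.3784 mol.
Cells in series carry the same charge, so the same 0.3784 mol of electrons passes through cell 2.
Sn²⁺ + 2 e⁻ → Sn, so n(Sn) = 0.3784 / 2 = 0.1892 mol.
m(Sn) = 0.1892 × 118.71 = 22.5 g.

22.5 g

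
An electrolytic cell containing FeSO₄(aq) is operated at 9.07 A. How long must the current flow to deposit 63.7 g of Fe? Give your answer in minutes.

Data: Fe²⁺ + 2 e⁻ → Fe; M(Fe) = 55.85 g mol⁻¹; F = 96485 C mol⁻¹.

404 min

n(Fe) = m/M = 63.7 / 55.85 = 1.141 mol.
Each Fe atom requires 2 electrons, so n(e⁻) = 2 × 1.141 = 2.281 mol.
Q = n(e⁻)·F = 2.281 × 96485 = 220100 C.
t = Q/I = 220100 / 9.070 A = 24270 s = 404 min.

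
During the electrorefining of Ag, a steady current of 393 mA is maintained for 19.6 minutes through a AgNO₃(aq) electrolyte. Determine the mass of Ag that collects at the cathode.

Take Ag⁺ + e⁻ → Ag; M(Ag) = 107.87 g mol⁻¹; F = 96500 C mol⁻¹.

Q = I·t = 0.3930 A × 1176.0 s = 462.2 C.
n(e⁻) = Q/F = 462.2 / 96500 = 0.004789 mol.
Ag⁺ + e⁻ → Ag, so n(Ag) = n(e⁻)/1 = 0.004789 mol.
m = n·M = 0.004789 × 107.87 = 0.517 g.

0.517 g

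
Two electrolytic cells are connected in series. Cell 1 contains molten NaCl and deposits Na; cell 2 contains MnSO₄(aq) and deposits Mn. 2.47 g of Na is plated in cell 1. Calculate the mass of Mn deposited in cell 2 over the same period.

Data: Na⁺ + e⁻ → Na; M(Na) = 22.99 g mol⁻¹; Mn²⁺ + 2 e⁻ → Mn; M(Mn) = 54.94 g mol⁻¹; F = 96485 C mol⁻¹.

2.95 g

n(Na) = 2.47 / 22.99 = 0.1074 mol.
Since Na⁺ + e⁻ → Na, n(e⁻) passed = 1 × 0.1074 = 0.1074 mol.
Cells in series carry the same charge, so the same 0.1074 mol of electrons passes through cell 2.
Mn²⁺ + 2 e⁻ → Mn, so n(Mn) = 0.1074 / 2 = 0.05372 mol.
m(Mn) = 0.05372 × 54.94 = 2.95 g.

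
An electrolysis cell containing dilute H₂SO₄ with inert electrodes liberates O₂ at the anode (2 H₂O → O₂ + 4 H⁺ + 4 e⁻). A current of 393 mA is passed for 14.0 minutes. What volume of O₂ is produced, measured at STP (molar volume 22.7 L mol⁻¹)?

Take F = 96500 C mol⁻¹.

Q = I·t = 0.3930 A × 840.00 s = 330.1 C.
n(e⁻) = Q/F = 330.1 / 96500 = 0.003421 mol.
4 electrons are transferred per O₂ molecule, so n(O₂) = 0.003421 / 4 = 0.0008552 mol.
V = n × V_m = 0.0008552 × 22.7 = 0.0194 L.

0.0194 L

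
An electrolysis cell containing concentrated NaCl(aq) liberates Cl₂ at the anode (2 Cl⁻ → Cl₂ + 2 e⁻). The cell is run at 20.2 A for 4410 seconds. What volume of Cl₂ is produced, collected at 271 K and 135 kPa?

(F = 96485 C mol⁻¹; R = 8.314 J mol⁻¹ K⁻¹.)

Q = I·t = 20.20 A × 4410.0 s = 89080 C.
n(e⁻) = Q/F = 89080 / 96485 = 0.9233 mol.
2 electrons are transferred per Cl₂ molecule, so n(Cl₂) = 0.9233 / 2 = 0.4616 mol.
V = nRT/P = (0.4616 × 8.314 × 271) / (135 × 10³ Pa) = 0.00770 m³ = 7.70 L.

7.70 L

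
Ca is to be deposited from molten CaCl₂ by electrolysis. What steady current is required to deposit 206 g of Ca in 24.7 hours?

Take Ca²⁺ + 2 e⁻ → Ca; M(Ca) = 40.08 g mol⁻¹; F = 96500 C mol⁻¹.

n(Ca) = 206 / 40.08 = 5.140 mol.
n(e⁻) = 2 × 5.140 = 10.28 mol.
Q = n(e⁻)·F = 10.28 × 96500 = 992000 C.
I = Q/t = 992000 / 88920 s = 11.2 A.

11.2 A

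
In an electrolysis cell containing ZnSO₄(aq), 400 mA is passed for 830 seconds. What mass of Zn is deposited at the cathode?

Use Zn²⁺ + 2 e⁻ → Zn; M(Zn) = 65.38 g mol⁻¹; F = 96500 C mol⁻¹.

0.112 g

Q = I·t = 0.4000 A × 830.00 s = 332.0 C.
n(e⁻) = Q/F = 332.0 / 96500 = 0.003440 mol.
Zn²⁺ + 2 e⁻ → Zn, so n(Zn) = n(e⁻)/2 = 0.001720 mol.
m = n·M = 0.001720 × 65.38 = 0.112 g.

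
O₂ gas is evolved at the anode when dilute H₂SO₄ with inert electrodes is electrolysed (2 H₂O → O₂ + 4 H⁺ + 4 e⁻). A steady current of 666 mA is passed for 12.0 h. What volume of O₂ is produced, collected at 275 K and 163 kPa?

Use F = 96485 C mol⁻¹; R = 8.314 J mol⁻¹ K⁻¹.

Q = I·t = 0.6660 A × 43200 s = 28770 C.
n(e⁻) = Q/F = 28770 / 96485 = 0.2982 mol.
4 electrons are transferred per O₂ molecule, so n(O₂) = 0.2982 / 4 = 0.07455 mol.
V = nRT/P = (0.07455 × 8.314 × 275) / (163 × 10³ Pa) = 0.00105 m³ = 1.05 L.

1.05 L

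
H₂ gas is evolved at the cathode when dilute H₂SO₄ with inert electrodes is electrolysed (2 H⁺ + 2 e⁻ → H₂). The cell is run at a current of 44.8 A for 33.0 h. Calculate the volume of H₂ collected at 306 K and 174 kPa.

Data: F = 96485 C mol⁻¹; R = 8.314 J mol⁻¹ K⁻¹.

403 L

Q = I·t = 44.80 A × 118800 s = 5322000 C.
n(e⁻) = Q/F = 5322000 / 96485 = 55.16 mol.
2 electrons are transferred per H₂ molecule, so n(H₂) = 55.16 / 2 = 27.58 mol.
V = nRT/P = (27.58 × 8.314 × 306) / (174 × 10³ Pa) = 0.403 m³ = 403 L.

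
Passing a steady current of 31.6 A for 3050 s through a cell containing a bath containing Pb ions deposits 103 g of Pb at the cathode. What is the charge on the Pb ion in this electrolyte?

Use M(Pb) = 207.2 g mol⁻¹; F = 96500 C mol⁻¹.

+2

Q = I·t = 31.60 A × 3050.0 s = 96380 C, so n(e⁻) = 96380/96500 = 0.9988 mol.
n(Pb) deposited = 103 / 207.2 = 0.4971 mol.
Electrons per atom = n(e⁻)/n(Pb) = 0.9988 / 0.4971 = 2.01 ≈ 2, so the ion is Pb²⁺.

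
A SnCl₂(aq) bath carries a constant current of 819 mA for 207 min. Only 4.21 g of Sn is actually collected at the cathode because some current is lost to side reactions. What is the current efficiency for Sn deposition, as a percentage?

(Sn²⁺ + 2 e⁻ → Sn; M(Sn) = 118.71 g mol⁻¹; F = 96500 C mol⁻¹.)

Q = I·t = 0.8190 × 12420 = 10170 C; n(e⁻) = 10170/96500 = 0.1054 mol.
Theoretical n(Sn) = n(e⁻)/2 = 0.05270 mol, i.e. m_theo = 0.05270 × 118.71 = 6.257 g.
Efficiency = m_actual / m_theo = 4.21 / 6.257 = 67.3 %.

67.3 %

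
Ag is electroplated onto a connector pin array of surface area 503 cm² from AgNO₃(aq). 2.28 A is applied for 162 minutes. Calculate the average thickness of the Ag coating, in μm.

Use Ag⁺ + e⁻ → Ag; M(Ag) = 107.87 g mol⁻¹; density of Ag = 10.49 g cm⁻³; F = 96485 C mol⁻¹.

47.0 μm

Q = I·t = 2.280 × 9720.0 = 22160 C; n(e⁻) = 0.2297 mol.
n(Ag) = n(e⁻)/1 = 0.2297 mol, so m = 0.2297 × 107.87 = 24.78 g.
Volume = m/ρ = 24.78 / 10.49 = 2.362 cm³.
Thickness = V/A = 2.362 / 503 = 0.00470 cm = 47.0 μm.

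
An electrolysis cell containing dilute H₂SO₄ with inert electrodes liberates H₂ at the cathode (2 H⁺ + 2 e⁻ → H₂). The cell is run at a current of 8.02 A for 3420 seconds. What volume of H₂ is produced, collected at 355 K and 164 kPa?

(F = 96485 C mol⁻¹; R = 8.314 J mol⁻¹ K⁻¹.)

Q = I·t = 8.020 A × 3420.0 s = 27430 C.
n(e⁻) = Q/F = 27430 / 96485 = 0.2843 mol.
2 electrons are transferred per H₂ molecule, so n(H₂) = 0.2843 / 2 = 0.1421 mol.
V = nRT/P = (0.1421 × 8.314 × 355) / (164 × 10³ Pa) = 0.00256 m³ = 2.56 L.

2.56 L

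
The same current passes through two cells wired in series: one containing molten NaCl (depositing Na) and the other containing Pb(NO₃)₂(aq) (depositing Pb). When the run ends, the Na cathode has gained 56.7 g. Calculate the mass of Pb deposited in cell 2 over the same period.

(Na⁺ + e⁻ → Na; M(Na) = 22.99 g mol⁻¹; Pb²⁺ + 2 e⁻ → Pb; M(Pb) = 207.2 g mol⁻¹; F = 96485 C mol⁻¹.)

256 g

n(Na) = 56.7 / 22.99 = 2.466 mol.
Since Na⁺ + e⁻ → Na, n(e⁻) passed = 1 × 2.466 = 2.466 mol.
Cells in series carry the same charge, so the same 2.466 mol of electrons passes through cell 2.
Pb²⁺ + 2 e⁻ → Pb, so n(Pb) = 2.466 / 2 = 1.233 mol.
m(Pb) = 1.233 × 207.2 = 256 g.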